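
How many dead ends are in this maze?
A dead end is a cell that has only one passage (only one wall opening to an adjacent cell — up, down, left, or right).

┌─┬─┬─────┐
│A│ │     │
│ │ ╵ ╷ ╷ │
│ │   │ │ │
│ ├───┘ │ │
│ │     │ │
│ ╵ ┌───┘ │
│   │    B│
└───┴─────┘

Checking each cell for number of passages:

Dead ends found at positions:
  (0, 0)
  (0, 1)
  (3, 2)
Total dead ends: 3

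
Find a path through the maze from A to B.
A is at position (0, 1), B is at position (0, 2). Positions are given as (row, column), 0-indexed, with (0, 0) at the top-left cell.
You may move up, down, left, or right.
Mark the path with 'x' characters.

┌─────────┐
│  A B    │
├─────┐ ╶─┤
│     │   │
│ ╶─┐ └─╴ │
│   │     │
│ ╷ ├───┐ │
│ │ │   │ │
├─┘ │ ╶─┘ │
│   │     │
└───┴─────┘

Finding the shortest path from (0, 1) to (0, 2):
Path length: 1 steps
Directions: right

Solution:

┌─────────┐
│  A B    │
├─────┐ ╶─┤
│     │   │
│ ╶─┐ └─╴ │
│   │     │
│ ╷ ├───┐ │
│ │ │   │ │
├─┘ │ ╶─┘ │
│   │     │
└───┴─────┘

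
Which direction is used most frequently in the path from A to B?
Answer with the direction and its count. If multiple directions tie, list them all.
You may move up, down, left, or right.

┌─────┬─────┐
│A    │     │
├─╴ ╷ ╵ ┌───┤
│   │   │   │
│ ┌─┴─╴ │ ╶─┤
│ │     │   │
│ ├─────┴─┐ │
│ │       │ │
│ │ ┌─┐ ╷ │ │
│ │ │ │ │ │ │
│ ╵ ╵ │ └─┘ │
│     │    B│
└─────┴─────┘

Directions: right, down, left, down, down, down, down, right, up, up, right, right, down, down, right, right
Counts: {'right': 6, 'down': 7, 'left': 1, 'up': 2}
Most common: down (7 times)

Solution:

┌─────┬─────┐
│A ↓  │     │
├─╴ ╷ ╵ ┌───┤
│↓ ↲│   │   │
│ ┌─┴─╴ │ ╶─┤
│↓│     │   │
│ ├─────┴─┐ │
│↓│↱ → ↓  │ │
│ │ ┌─┐ ╷ │ │
│↓│↑│ │↓│ │ │
│ ╵ ╵ │ └─┘ │
│↳ ↑  │↳ → B│
└─────┴─────┘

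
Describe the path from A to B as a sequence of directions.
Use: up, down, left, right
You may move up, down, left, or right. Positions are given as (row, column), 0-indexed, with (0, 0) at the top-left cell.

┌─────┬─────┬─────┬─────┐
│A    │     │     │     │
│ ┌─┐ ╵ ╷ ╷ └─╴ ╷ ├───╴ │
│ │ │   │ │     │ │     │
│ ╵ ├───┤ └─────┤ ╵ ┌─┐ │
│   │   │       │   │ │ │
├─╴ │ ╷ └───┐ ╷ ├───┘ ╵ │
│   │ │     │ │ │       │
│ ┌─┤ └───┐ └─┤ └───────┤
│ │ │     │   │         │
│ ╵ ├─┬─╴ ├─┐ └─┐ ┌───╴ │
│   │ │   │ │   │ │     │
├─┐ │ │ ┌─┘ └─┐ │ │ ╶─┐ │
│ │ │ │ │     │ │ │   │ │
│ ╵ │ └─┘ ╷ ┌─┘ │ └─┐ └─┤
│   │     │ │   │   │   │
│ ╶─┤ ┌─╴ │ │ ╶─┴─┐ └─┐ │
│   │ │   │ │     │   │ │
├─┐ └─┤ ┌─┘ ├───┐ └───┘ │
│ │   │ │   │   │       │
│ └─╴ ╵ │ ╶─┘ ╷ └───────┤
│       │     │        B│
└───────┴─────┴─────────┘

Finding the path and converting it to directions:
Path through cells: (0,0) → (1,0) → (2,0) → (2,1) → (3,1) → (3,0) → (4,0) → (5,0) → (5,1) → (6,1) → (7,1) → (7,0) → (8,0) → (8,1) → (9,1) → (9,2) → (10,2) → (10,3) → (9,3) → (8,3) → (8,4) → (7,4) → (6,4) → (6,5) → (7,5) → (8,5) → (9,5) → (9,4) → (10,4) → (10,5) → (10,6) → (9,6) → (9,7) → (10,7) → (10,8) → (10,9) → (10,10) → (10,11)
Directions: down, down, right, down, left, down, down, right, down, down, left, down, right, down, right, down, right, up, up, right, up, up, right, down, down, down, left, down, right, right, up, right, down, right, right, right, right

Solution:

┌─────┬─────┬─────┬─────┐
│A    │     │     │     │
│ ┌─┐ ╵ ╷ ╷ └─╴ ╷ ├───╴ │
│↓│ │   │ │     │ │     │
│ ╵ ├───┤ └─────┤ ╵ ┌─┐ │
│↳ ↓│   │       │   │ │ │
├─╴ │ ╷ └───┐ ╷ ├───┘ ╵ │
│↓ ↲│ │     │ │ │       │
│ ┌─┤ └───┐ └─┤ └───────┤
│↓│ │     │   │         │
│ ╵ ├─┬─╴ ├─┐ └─┐ ┌───╴ │
│↳ ↓│ │   │ │   │ │     │
├─┐ │ │ ┌─┘ └─┐ │ │ ╶─┐ │
│ │↓│ │ │↱ ↓  │ │ │   │ │
│ ╵ │ └─┘ ╷ ┌─┘ │ └─┐ └─┤
│↓ ↲│    ↑│↓│   │   │   │
│ ╶─┤ ┌─╴ │ │ ╶─┴─┐ └─┐ │
│↳ ↓│ │↱ ↑│↓│     │   │ │
├─┐ └─┤ ┌─┘ ├───┐ └───┘ │
│ │↳ ↓│↑│↓ ↲│↱ ↓│       │
│ └─╴ ╵ │ ╶─┘ ╷ └───────┤
│    ↳ ↑│↳ → ↑│↳ → → → B│
└───────┴─────┴─────────┘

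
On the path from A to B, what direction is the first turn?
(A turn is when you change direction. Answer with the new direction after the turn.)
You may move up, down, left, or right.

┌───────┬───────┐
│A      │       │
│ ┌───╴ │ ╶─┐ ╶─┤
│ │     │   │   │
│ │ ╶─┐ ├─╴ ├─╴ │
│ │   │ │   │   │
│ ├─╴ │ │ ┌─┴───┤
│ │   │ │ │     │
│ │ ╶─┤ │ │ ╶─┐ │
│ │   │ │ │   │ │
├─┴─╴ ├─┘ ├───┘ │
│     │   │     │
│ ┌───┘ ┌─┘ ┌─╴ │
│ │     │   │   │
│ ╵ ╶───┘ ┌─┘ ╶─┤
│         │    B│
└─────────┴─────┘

Directions: right, right, right, down, left, left, down, right, down, left, down, right, down, left, left, down, down, right, right, right, right, up, right, up, right, right, down, left, down, right
First turn direction: down

Solution:

┌───────┬───────┐
│A → → ↓│       │
│ ┌───╴ │ ╶─┐ ╶─┤
│ │↓ ← ↲│   │   │
│ │ ╶─┐ ├─╴ ├─╴ │
│ │↳ ↓│ │   │   │
│ ├─╴ │ │ ┌─┴───┤
│ │↓ ↲│ │ │     │
│ │ ╶─┤ │ │ ╶─┐ │
│ │↳ ↓│ │ │   │ │
├─┴─╴ ├─┘ ├───┘ │
│↓ ← ↲│   │↱ → ↓│
│ ┌───┘ ┌─┘ ┌─╴ │
│↓│     │↱ ↑│↓ ↲│
│ ╵ ╶───┘ ┌─┘ ╶─┤
│↳ → → → ↑│  ↳ B│
└─────────┴─────┘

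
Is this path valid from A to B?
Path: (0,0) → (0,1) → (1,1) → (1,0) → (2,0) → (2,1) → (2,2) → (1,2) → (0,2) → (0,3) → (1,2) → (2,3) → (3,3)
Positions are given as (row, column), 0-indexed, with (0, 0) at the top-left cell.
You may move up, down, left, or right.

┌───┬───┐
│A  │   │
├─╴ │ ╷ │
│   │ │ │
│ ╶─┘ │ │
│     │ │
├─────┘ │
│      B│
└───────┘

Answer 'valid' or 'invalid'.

Checking path validity:
Result: Invalid move at step 10: cannot move from (0, 3) to (1, 2).

invalid

Correct solution:

┌───┬───┐
│A ↓│↱ ↓│
├─╴ │ ╷ │
│↓ ↲│↑│↓│
│ ╶─┘ │ │
│↳ → ↑│↓│
├─────┘ │
│      B│
└───────┘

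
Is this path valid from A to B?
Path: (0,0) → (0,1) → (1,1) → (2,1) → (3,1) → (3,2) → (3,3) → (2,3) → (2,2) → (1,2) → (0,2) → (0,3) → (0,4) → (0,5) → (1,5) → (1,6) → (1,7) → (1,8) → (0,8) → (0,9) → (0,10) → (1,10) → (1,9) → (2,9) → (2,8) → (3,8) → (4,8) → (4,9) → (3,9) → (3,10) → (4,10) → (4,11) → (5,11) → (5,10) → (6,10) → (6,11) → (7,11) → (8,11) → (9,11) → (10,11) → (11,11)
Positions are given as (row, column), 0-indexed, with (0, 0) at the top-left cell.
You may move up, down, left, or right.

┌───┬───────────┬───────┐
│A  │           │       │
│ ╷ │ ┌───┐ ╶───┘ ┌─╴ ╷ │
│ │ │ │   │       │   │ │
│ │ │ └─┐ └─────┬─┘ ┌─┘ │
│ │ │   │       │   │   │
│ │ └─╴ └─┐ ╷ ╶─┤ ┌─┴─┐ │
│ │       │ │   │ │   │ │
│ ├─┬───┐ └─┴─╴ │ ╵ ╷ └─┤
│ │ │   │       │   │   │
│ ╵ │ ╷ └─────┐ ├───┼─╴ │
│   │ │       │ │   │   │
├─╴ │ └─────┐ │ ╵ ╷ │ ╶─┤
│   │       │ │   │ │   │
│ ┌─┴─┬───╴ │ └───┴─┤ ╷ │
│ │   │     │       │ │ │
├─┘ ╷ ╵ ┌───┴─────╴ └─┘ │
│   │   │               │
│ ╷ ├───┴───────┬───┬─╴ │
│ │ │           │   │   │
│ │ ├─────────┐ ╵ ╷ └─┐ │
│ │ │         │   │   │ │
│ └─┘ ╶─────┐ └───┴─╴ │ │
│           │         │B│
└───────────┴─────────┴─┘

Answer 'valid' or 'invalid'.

Checking path validity:
Result: All consecutive moves are passable.

valid

Correct solution:

┌───┬───────────┬───────┐
│A ↓│↱ → → ↓    │↱ → ↓  │
│ ╷ │ ┌───┐ ╶───┘ ┌─╴ ╷ │
│ │↓│↑│   │↳ → → ↑│↓ ↲│ │
│ │ │ └─┐ └─────┬─┘ ┌─┘ │
│ │↓│↑ ↰│       │↓ ↲│   │
│ │ └─╴ └─┐ ╷ ╶─┤ ┌─┴─┐ │
│ │↳ → ↑  │ │   │↓│↱ ↓│ │
│ ├─┬───┐ └─┴─╴ │ ╵ ╷ └─┤
│ │ │   │       │↳ ↑│↳ ↓│
│ ╵ │ ╷ └─────┐ ├───┼─╴ │
│   │ │       │ │   │↓ ↲│
├─╴ │ └─────┐ │ ╵ ╷ │ ╶─┤
│   │       │ │   │ │↳ ↓│
│ ┌─┴─┬───╴ │ └───┴─┤ ╷ │
│ │   │     │       │ │↓│
├─┘ ╷ ╵ ┌───┴─────╴ └─┘ │
│   │   │              ↓│
│ ╷ ├───┴───────┬───┬─╴ │
│ │ │           │   │  ↓│
│ │ ├─────────┐ ╵ ╷ └─┐ │
│ │ │         │   │   │↓│
│ └─┘ ╶─────┐ └───┴─╴ │ │
│           │         │B│
└───────────┴─────────┴─┘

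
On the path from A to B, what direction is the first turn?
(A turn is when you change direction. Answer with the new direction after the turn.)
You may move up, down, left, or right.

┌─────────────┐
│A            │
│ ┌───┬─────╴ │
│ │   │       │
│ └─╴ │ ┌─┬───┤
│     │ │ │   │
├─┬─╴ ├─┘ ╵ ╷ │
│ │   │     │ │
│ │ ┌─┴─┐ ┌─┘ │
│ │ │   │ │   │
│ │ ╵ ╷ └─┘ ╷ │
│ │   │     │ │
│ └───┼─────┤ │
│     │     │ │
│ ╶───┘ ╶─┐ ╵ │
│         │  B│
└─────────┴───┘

Directions: down, down, right, right, down, left, down, down, right, up, right, down, right, right, up, right, down, down, down
First turn direction: right

Solution:

┌─────────────┐
│A            │
│ ┌───┬─────╴ │
│↓│   │       │
│ └─╴ │ ┌─┬───┤
│↳ → ↓│ │ │   │
├─┬─╴ ├─┘ ╵ ╷ │
│ │↓ ↲│     │ │
│ │ ┌─┴─┐ ┌─┘ │
│ │↓│↱ ↓│ │↱ ↓│
│ │ ╵ ╷ └─┘ ╷ │
│ │↳ ↑│↳ → ↑│↓│
│ └───┼─────┤ │
│     │     │↓│
│ ╶───┘ ╶─┐ ╵ │
│         │  B│
└─────────┴───┘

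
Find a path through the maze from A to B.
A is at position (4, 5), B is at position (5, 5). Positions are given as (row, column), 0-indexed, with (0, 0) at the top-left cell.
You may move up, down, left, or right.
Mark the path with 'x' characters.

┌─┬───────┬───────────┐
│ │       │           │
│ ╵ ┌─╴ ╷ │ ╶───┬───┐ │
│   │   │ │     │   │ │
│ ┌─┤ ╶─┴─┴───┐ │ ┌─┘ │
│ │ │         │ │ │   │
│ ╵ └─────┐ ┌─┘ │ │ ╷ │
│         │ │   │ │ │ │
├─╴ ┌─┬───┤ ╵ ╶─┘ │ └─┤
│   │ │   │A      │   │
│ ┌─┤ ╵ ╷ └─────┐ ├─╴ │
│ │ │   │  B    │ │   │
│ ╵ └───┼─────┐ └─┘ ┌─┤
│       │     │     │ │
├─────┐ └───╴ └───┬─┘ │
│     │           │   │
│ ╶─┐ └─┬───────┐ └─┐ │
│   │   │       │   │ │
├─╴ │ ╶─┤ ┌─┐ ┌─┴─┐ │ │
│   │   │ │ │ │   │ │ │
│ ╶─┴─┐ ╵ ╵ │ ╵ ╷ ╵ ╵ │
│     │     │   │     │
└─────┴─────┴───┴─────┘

Finding the shortest path from (4, 5) to (5, 5):
Path length: 27 steps
Directions: right → up → right → up → up → left → left → up → right → right → right → right → right → down → down → left → down → down → right → down → left → down → left → left → up → left → left

Solution:

┌─┬───────┬───────────┐
│ │       │x x x x x x│
│ ╵ ┌─╴ ╷ │ ╶───┬───┐ │
│   │   │ │x x x│   │x│
│ ┌─┤ ╶─┴─┴───┐ │ ┌─┘ │
│ │ │         │x│ │x x│
│ ╵ └─────┐ ┌─┘ │ │ ╷ │
│         │ │x x│ │x│ │
├─╴ ┌─┬───┤ ╵ ╶─┘ │ └─┤
│   │ │   │A x    │x x│
│ ┌─┤ ╵ ╷ └─────┐ ├─╴ │
│ │ │   │  B x x│ │x x│
│ ╵ └───┼─────┐ └─┘ ┌─┤
│       │     │x x x│ │
├─────┐ └───╴ └───┬─┘ │
│     │           │   │
│ ╶─┐ └─┬───────┐ └─┐ │
│   │   │       │   │ │
├─╴ │ ╶─┤ ┌─┐ ┌─┴─┐ │ │
│   │   │ │ │ │   │ │ │
│ ╶─┴─┐ ╵ ╵ │ ╵ ╷ ╵ ╵ │
│     │     │   │     │
└─────┴─────┴───┴─────┘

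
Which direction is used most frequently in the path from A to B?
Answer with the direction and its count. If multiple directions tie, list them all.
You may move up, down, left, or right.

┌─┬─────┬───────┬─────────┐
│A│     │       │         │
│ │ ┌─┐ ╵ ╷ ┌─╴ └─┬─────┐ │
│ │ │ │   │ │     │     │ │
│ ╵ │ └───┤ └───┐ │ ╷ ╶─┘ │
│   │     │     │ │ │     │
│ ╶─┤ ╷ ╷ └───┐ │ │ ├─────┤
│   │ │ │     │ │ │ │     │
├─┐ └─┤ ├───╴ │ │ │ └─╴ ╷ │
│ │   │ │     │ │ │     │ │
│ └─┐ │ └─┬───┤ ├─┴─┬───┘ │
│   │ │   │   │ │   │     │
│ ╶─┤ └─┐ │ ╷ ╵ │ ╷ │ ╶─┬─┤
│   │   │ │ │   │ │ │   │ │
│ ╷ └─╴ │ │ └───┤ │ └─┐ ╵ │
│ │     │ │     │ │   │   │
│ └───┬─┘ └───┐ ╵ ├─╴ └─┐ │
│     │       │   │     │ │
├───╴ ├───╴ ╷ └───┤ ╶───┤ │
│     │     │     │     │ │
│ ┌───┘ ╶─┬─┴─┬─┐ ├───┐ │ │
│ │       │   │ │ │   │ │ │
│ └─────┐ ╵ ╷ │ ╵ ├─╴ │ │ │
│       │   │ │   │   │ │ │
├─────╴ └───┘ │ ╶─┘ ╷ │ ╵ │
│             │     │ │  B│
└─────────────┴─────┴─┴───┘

Directions: down, down, right, up, up, right, right, down, right, up, right, down, down, right, right, down, down, down, down, left, up, left, down, down, right, right, down, right, up, up, up, right, down, down, right, down, left, down, right, right, down, down, down, right
Counts: {'down': 19, 'right': 15, 'up': 7, 'left': 3}
Most common: down (19 times)

Solution:

┌─┬─────┬───────┬─────────┐
│A│↱ → ↓│↱ ↓    │         │
│ │ ┌─┐ ╵ ╷ ┌─╴ └─┬─────┐ │
│↓│↑│ │↳ ↑│↓│     │     │ │
│ ╵ │ └───┤ └───┐ │ ╷ ╶─┘ │
│↳ ↑│     │↳ → ↓│ │ │     │
│ ╶─┤ ╷ ╷ └───┐ │ │ ├─────┤
│   │ │ │     │↓│ │ │     │
├─┐ └─┤ ├───╴ │ │ │ └─╴ ╷ │
│ │   │ │     │↓│ │     │ │
│ └─┐ │ └─┬───┤ ├─┴─┬───┘ │
│   │ │   │↓ ↰│↓│↱ ↓│     │
│ ╶─┤ └─┐ │ ╷ ╵ │ ╷ │ ╶─┬─┤
│   │   │ │↓│↑ ↲│↑│↓│   │ │
│ ╷ └─╴ │ │ └───┤ │ └─┐ ╵ │
│ │     │ │↳ → ↓│↑│↳ ↓│   │
│ └───┬─┘ └───┐ ╵ ├─╴ └─┐ │
│     │       │↳ ↑│↓ ↲  │ │
├───╴ ├───╴ ╷ └───┤ ╶───┤ │
│     │     │     │↳ → ↓│ │
│ ┌───┘ ╶─┬─┴─┬─┐ ├───┐ │ │
│ │       │   │ │ │   │↓│ │
│ └─────┐ ╵ ╷ │ ╵ ├─╴ │ │ │
│       │   │ │   │   │↓│ │
├─────╴ └───┘ │ ╶─┘ ╷ │ ╵ │
│             │     │ │↳ B│
└─────────────┴─────┴─┴───┘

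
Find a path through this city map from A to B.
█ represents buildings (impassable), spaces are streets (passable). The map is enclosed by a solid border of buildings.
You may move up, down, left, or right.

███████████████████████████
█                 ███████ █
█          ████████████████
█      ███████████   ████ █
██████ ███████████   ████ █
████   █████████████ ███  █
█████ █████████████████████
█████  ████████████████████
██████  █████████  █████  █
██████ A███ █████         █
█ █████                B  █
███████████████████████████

Finding the shortest path from A to B:
Movement: cardinal only
Path length: 17 steps
Directions: down → right → right → right → right → right → right → right → right → right → right → right → right → right → right → right → right

Solution:

███████████████████████████
█                 ███████ █
█          ████████████████
█      ███████████   ████ █
██████ ███████████   ████ █
████   █████████████ ███  █
█████ █████████████████████
█████  ████████████████████
██████  █████████  █████  █
██████ A███ █████         █
█ █████↳→→→→→→→→→→→→→→→B  █
███████████████████████████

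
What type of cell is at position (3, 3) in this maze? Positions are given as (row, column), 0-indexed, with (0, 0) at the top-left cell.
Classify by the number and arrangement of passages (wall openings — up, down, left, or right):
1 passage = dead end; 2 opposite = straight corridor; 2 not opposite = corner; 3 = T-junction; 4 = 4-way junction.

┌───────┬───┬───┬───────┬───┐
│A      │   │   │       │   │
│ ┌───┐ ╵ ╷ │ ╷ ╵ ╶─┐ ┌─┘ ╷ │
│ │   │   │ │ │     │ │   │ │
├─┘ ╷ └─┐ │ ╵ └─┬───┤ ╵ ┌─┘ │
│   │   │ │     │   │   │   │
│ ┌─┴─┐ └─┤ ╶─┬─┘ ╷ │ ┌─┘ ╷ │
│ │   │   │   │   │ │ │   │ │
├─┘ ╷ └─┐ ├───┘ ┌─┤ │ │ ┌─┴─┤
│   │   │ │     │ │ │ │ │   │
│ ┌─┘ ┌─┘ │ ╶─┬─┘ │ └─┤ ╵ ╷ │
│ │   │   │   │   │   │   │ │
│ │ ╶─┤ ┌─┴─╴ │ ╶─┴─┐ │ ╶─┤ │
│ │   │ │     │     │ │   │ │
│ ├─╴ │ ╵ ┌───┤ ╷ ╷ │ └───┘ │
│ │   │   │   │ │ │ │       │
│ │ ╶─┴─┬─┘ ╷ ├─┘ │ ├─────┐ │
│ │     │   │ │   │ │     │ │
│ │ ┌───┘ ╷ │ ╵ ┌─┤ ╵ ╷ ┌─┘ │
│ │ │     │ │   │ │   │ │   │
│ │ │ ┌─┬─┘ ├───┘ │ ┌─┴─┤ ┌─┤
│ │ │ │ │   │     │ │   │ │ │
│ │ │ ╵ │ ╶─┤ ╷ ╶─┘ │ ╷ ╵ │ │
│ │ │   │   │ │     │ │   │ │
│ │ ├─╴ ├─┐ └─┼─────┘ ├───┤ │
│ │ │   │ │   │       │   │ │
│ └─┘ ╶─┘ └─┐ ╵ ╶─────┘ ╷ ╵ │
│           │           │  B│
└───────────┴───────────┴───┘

Checking cell at (3, 3):
Number of passages: 2
Cell type: corner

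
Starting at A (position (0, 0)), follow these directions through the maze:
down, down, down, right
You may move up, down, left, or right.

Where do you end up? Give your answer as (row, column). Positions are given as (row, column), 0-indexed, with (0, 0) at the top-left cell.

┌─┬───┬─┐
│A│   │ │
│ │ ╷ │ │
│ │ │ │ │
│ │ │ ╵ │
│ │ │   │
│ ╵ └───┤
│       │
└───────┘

Following directions step by step:
Start: (0, 0)
  down: (0, 0) → (1, 0)
  down: (1, 0) → (2, 0)
  down: (2, 0) → (3, 0)
  right: (3, 0) → (3, 1)
Final position: (3, 1)

Path taken:

┌─┬───┬─┐
│A│   │ │
│ │ ╷ │ │
│↓│ │ │ │
│ │ │ ╵ │
│↓│ │   │
│ ╵ └───┤
│↳ B    │
└───────┘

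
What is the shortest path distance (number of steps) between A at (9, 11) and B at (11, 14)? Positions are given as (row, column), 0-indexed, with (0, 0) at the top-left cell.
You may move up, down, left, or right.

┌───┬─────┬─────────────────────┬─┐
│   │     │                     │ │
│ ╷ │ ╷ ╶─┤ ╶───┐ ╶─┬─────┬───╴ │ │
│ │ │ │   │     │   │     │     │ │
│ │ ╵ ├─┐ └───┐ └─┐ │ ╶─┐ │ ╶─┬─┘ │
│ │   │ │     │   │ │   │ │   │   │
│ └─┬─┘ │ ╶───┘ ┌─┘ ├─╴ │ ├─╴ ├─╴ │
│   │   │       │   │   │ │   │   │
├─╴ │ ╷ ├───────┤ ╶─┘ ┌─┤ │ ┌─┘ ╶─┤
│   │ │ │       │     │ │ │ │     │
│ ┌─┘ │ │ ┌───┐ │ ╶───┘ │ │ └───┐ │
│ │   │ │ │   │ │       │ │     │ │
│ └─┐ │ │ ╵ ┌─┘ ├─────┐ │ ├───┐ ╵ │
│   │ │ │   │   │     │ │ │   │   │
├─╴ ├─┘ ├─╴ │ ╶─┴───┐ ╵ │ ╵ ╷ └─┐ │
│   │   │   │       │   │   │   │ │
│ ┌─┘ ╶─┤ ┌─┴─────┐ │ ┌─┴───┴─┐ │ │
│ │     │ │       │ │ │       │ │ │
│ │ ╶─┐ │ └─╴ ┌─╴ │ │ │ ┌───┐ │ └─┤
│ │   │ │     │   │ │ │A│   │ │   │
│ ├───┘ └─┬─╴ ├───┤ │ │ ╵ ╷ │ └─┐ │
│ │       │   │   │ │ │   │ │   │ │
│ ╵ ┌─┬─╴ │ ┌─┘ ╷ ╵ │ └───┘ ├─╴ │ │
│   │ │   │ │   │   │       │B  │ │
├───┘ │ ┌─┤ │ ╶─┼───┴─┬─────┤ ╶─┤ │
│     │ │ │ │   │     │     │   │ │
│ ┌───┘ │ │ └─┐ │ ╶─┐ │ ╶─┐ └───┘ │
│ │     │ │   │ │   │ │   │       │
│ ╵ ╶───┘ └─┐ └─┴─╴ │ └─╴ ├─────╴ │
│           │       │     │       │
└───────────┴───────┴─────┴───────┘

Finding path from (9, 11) to (11, 14):
Path: (9,11) → (8,11) → (8,12) → (8,13) → (8,14) → (9,14) → (10,14) → (10,15) → (11,15) → (11,14)
Distance: 9 steps

Solution:

┌───┬─────┬─────────────────────┬─┐
│   │     │                     │ │
│ ╷ │ ╷ ╶─┤ ╶───┐ ╶─┬─────┬───╴ │ │
│ │ │ │   │     │   │     │     │ │
│ │ ╵ ├─┐ └───┐ └─┐ │ ╶─┐ │ ╶─┬─┘ │
│ │   │ │     │   │ │   │ │   │   │
│ └─┬─┘ │ ╶───┘ ┌─┘ ├─╴ │ ├─╴ ├─╴ │
│   │   │       │   │   │ │   │   │
├─╴ │ ╷ ├───────┤ ╶─┘ ┌─┤ │ ┌─┘ ╶─┤
│   │ │ │       │     │ │ │ │     │
│ ┌─┘ │ │ ┌───┐ │ ╶───┘ │ │ └───┐ │
│ │   │ │ │   │ │       │ │     │ │
│ └─┐ │ │ ╵ ┌─┘ ├─────┐ │ ├───┐ ╵ │
│   │ │ │   │   │     │ │ │   │   │
├─╴ ├─┘ ├─╴ │ ╶─┴───┐ ╵ │ ╵ ╷ └─┐ │
│   │   │   │       │   │   │   │ │
│ ┌─┘ ╶─┤ ┌─┴─────┐ │ ┌─┴───┴─┐ │ │
│ │     │ │       │ │ │↱ → → ↓│ │ │
│ │ ╶─┐ │ └─╴ ┌─╴ │ │ │ ┌───┐ │ └─┤
│ │   │ │     │   │ │ │A│   │↓│   │
│ ├───┘ └─┬─╴ ├───┤ │ │ ╵ ╷ │ └─┐ │
│ │       │   │   │ │ │   │ │↳ ↓│ │
│ ╵ ┌─┬─╴ │ ┌─┘ ╷ ╵ │ └───┘ ├─╴ │ │
│   │ │   │ │   │   │       │B ↲│ │
├───┘ │ ┌─┤ │ ╶─┼───┴─┬─────┤ ╶─┤ │
│     │ │ │ │   │     │     │   │ │
│ ┌───┘ │ │ └─┐ │ ╶─┐ │ ╶─┐ └───┘ │
│ │     │ │   │ │   │ │   │       │
│ ╵ ╶───┘ └─┐ └─┴─╴ │ └─╴ ├─────╴ │
│           │       │     │       │
└───────────┴───────┴─────┴───────┘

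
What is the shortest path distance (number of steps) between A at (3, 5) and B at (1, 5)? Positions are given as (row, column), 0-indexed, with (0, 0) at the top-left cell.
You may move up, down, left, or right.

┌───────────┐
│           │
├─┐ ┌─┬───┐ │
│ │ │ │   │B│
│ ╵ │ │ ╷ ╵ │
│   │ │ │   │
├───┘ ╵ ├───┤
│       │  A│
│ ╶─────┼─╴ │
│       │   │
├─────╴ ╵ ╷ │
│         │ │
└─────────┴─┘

Finding path from (3, 5) to (1, 5):
Path: (3,5) → (4,5) → (4,4) → (5,4) → (5,3) → (4,3) → (4,2) → (4,1) → (4,0) → (3,0) → (3,1) → (3,2) → (3,3) → (2,3) → (1,3) → (1,4) → (2,4) → (2,5) → (1,5)
Distance: 18 steps

Solution:

┌───────────┐
│           │
├─┐ ┌─┬───┐ │
│ │ │ │↱ ↓│B│
│ ╵ │ │ ╷ ╵ │
│   │ │↑│↳ ↑│
├───┘ ╵ ├───┤
│↱ → → ↑│  A│
│ ╶─────┼─╴ │
│↑ ← ← ↰│↓ ↲│
├─────╴ ╵ ╷ │
│      ↑ ↲│ │
└─────────┴─┘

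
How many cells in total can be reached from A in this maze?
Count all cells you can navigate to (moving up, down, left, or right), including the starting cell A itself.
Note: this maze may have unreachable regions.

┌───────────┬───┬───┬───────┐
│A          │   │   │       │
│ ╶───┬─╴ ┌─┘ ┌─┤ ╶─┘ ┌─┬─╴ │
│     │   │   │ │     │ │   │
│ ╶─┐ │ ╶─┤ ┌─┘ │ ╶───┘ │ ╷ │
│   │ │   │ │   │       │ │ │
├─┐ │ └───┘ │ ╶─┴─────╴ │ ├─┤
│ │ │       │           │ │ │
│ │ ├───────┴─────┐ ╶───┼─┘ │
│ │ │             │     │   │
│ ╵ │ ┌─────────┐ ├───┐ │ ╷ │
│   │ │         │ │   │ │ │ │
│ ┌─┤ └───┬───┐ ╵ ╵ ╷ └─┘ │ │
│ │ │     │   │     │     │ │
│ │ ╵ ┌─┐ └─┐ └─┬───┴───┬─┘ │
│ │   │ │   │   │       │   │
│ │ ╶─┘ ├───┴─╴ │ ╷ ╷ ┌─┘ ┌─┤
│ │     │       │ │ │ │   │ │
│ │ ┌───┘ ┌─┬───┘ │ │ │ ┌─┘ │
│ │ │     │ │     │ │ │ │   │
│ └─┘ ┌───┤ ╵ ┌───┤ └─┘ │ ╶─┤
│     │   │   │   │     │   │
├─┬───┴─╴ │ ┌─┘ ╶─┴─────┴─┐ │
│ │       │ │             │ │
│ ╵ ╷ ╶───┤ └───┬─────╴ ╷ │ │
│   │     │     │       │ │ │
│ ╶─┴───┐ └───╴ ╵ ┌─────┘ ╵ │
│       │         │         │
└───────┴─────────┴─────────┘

Using BFS/flood-fill to find all reachable cells from A:
Maze size: 14 × 14 = 196 total cells
147 cell(s) are walled off and cannot be reached from A.
Reachable cells: 49

Reachable region (· marks reachable cells):

┌───────────┬───┬───┬───────┐
│A · · · · ·│· ·│   │       │
│ ╶───┬─╴ ┌─┘ ┌─┤ ╶─┘ ┌─┬─╴ │
│· · ·│· ·│· ·│ │     │ │   │
│ ╶─┐ │ ╶─┤ ┌─┘ │ ╶───┘ │ ╷ │
│· ·│·│· ·│·│   │       │ │ │
├─┐ │ └───┘ │ ╶─┴─────╴ │ ├─┤
│·│·│· · · ·│           │ │ │
│ │ ├───────┴─────┐ ╶───┼─┘ │
│·│·│             │     │   │
│ ╵ │ ┌─────────┐ ├───┐ │ ╷ │
│· ·│ │         │ │   │ │ │ │
│ ┌─┤ └───┬───┐ ╵ ╵ ╷ └─┘ │ │
│·│ │     │· ·│     │     │ │
│ │ ╵ ┌─┐ └─┐ └─┬───┴───┬─┘ │
│·│   │ │   │· ·│       │   │
│ │ ╶─┘ ├───┴─╴ │ ╷ ╷ ┌─┘ ┌─┤
│·│     │· · · ·│ │ │ │   │ │
│ │ ┌───┘ ┌─┬───┘ │ │ │ ┌─┘ │
│·│ │· · ·│ │     │ │ │ │   │
│ └─┘ ┌───┤ ╵ ┌───┤ └─┘ │ ╶─┤
│· · ·│   │   │   │     │   │
├─┬───┴─╴ │ ┌─┘ ╶─┴─────┴─┐ │
│ │       │ │             │ │
│ ╵ ╷ ╶───┤ └───┬─────╴ ╷ │ │
│   │     │     │       │ │ │
│ ╶─┴───┐ └───╴ ╵ ┌─────┘ ╵ │
│       │         │         │
└───────┴─────────┴─────────┘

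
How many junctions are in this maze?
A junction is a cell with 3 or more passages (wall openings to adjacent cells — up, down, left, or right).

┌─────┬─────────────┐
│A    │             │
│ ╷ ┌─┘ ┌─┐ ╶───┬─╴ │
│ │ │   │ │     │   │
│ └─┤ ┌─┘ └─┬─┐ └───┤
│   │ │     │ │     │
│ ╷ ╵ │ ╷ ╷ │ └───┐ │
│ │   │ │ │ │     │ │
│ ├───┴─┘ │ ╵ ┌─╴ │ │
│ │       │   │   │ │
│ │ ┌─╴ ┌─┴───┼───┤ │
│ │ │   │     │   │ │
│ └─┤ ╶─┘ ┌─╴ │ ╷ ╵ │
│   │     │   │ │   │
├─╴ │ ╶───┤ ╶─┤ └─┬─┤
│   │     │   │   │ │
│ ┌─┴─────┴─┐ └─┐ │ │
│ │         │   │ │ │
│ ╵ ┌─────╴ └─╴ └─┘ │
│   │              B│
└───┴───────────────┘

Checking each cell for number of passages:

Junctions found (3+ passages):
  (0, 1): 3 passages
  (0, 5): 3 passages
  (2, 0): 3 passages
  (2, 4): 4 passages
  (3, 6): 3 passages
  (4, 3): 3 passages
  (6, 2): 3 passages
  (9, 5): 3 passages
  (9, 7): 3 passages
Total junctions: 9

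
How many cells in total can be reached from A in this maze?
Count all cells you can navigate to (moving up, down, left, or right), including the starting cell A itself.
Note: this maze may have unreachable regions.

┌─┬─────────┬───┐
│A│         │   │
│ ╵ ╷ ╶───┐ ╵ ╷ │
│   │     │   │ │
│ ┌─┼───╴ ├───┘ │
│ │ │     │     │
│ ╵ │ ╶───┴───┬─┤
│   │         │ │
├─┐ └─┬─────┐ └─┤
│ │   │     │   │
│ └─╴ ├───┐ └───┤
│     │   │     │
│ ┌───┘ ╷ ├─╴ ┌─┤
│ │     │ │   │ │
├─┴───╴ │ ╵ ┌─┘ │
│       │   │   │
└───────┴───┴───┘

Using BFS/flood-fill to find all reachable cells from A:
Maze size: 8 × 8 = 64 total cells
24 cell(s) are walled off and cannot be reached from A.
Reachable cells: 40

Reachable region (· marks reachable cells):

┌─┬─────────┬───┐
│A│· · · · ·│· ·│
│ ╵ ╷ ╶───┐ ╵ ╷ │
│· ·│· · ·│· ·│·│
│ ┌─┼───╴ ├───┘ │
│·│·│· · ·│· · ·│
│ ╵ │ ╶───┴───┬─┤
│· ·│· · · · ·│ │
├─┐ └─┬─────┐ └─┤
│·│· ·│     │· ·│
│ └─╴ ├───┐ └───┤
│· · ·│   │     │
│ ┌───┘ ╷ ├─╴ ┌─┤
│·│     │ │   │ │
├─┴───╴ │ ╵ ┌─┘ │
│       │   │   │
└───────┴───┴───┘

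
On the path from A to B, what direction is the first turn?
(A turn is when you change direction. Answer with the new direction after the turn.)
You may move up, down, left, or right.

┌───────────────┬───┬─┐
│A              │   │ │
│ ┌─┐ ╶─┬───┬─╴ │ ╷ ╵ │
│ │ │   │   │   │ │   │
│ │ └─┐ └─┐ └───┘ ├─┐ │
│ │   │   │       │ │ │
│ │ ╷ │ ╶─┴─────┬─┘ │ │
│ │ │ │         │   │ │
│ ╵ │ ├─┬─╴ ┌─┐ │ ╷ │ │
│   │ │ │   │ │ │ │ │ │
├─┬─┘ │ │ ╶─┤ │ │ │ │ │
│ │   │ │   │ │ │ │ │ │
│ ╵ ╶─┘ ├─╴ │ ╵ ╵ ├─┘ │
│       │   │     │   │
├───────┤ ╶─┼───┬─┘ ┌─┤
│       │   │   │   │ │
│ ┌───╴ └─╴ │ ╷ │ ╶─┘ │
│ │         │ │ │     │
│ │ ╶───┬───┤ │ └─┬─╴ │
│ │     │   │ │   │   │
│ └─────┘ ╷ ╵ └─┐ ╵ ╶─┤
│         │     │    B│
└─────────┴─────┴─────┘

Directions: right, right, down, right, down, down, right, right, down, left, down, right, down, left, down, right, down, left, left, up, left, left, left, down, down, down, right, right, right, right, up, right, down, right, up, up, up, right, down, down, right, down, right, right
First turn direction: down

Solution:

┌───────────────┬───┬─┐
│A → ↓          │   │ │
│ ┌─┐ ╶─┬───┬─╴ │ ╷ ╵ │
│ │ │↳ ↓│   │   │ │   │
│ │ └─┐ └─┐ └───┘ ├─┐ │
│ │   │↓  │       │ │ │
│ │ ╷ │ ╶─┴─────┬─┘ │ │
│ │ │ │↳ → ↓    │   │ │
│ ╵ │ ├─┬─╴ ┌─┐ │ ╷ │ │
│   │ │ │↓ ↲│ │ │ │ │ │
├─┬─┘ │ │ ╶─┤ │ │ │ │ │
│ │   │ │↳ ↓│ │ │ │ │ │
│ ╵ ╶─┘ ├─╴ │ ╵ ╵ ├─┘ │
│       │↓ ↲│     │   │
├───────┤ ╶─┼───┬─┘ ┌─┤
│↓ ← ← ↰│↳ ↓│↱ ↓│   │ │
│ ┌───╴ └─╴ │ ╷ │ ╶─┘ │
│↓│    ↑ ← ↲│↑│↓│     │
│ │ ╶───┬───┤ │ └─┬─╴ │
│↓│     │↱ ↓│↑│↳ ↓│   │
│ └─────┘ ╷ ╵ └─┐ ╵ ╶─┤
│↳ → → → ↑│↳ ↑  │↳ → B│
└─────────┴─────┴─────┘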